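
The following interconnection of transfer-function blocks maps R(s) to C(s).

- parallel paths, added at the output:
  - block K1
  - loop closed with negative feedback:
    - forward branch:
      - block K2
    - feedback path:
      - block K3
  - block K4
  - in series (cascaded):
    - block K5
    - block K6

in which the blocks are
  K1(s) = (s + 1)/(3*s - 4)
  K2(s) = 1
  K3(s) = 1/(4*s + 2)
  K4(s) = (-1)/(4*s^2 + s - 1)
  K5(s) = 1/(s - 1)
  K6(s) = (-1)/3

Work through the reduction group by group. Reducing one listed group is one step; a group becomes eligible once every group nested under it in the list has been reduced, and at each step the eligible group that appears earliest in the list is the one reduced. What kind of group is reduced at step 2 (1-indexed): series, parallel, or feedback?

Step 1 - feedback reduction of K2, K3
Step 2 - cascade K5, K6
Step 3 - parallel reduction of K1, [K2/(1+K2*K3)], K4, (K5*K6)
At step 2 the group reduced is series.

Answer: series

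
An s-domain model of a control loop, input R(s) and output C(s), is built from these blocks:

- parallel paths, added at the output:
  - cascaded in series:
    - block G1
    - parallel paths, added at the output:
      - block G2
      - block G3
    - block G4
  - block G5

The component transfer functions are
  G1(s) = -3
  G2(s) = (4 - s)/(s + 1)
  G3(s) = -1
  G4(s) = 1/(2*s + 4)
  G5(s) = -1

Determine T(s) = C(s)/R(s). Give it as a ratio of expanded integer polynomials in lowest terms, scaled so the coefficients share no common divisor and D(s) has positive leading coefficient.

1. add G2, G3 (parallel) = (3 - 2*s)/(s + 1)
2. series reduction of G1, (G2+G3), G4 = (6*s - 9)/(2*s^2 + 6*s + 4)
3. add (G1*(G2+G3)*G4), G5 (parallel), giving the overall T(s)

Therefore the answer is (-2*s^2 - 13)/(2*s^2 + 6*s + 4).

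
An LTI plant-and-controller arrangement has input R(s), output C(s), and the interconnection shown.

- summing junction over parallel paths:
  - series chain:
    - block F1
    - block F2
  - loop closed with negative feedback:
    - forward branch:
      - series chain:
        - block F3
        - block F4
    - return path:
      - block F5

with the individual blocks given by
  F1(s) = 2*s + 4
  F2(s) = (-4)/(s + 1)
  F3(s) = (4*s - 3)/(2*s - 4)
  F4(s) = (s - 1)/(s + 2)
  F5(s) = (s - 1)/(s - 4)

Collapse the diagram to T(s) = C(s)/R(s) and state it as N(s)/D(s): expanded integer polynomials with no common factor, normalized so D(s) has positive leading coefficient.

First reduce the diagram to T(s).

[1] series reduction of F1, F2; result (-8*s - 16)/(s + 1)
[2] combine F3, F4 in series; result (4*s^2 - 7*s + 3)/(2*s^2 - 8)
[3] feedback reduction of (F3*F4), F5; result (4*s^3 - 23*s^2 + 31*s - 12)/(6*s^3 - 19*s^2 + 2*s + 29)
[4] parallel reduction of (F1*F2), [(F3*F4)/(1+(F3*F4)*F5)]: this yields T(s), and no further normalization is needed

Answer: (-44*s^4 + 37*s^3 + 296*s^2 - 245*s - 476)/(6*s^4 - 13*s^3 - 17*s^2 + 31*s + 29)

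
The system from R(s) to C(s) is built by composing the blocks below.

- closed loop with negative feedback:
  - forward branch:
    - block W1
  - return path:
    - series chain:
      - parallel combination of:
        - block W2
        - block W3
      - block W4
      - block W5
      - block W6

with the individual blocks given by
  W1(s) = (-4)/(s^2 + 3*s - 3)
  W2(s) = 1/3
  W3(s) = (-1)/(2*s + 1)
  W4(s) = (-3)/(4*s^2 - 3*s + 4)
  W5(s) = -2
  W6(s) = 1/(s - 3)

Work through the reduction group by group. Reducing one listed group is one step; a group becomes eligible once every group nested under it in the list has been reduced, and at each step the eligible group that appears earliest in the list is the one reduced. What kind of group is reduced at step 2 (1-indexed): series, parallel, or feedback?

Step 1 - sum the parallel branches W2, W3
Step 2 - multiply (W2+W3), W4, W5, W6 (series)
Step 3 - collapse the loop (W1 forward, ((W2+W3)*W4*W5*W6) return)
At step 2 the group reduced is series.

Answer: series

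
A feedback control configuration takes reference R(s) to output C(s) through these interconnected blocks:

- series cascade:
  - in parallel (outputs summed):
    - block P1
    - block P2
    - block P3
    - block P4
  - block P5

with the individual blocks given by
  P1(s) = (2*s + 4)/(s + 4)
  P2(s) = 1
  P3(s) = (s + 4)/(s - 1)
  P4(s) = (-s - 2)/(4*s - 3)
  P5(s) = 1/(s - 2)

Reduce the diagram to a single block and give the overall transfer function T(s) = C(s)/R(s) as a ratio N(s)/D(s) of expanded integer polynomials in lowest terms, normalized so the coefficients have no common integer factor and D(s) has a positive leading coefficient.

Step 1. reduce the parallel group P1, P2, P3, P4, giving (15*s^3 + 35*s^2 - 9*s - 16)/(4*s^3 + 9*s^2 - 25*s + 12)
Step 2. cascade (P1+P2+P3+P4), P5, which is the overall transfer function T(s) = C(s)/R(s) in lowest terms

Therefore the answer is (15*s^3 + 35*s^2 - 9*s - 16)/(4*s^4 + s^3 - 43*s^2 + 62*s - 24).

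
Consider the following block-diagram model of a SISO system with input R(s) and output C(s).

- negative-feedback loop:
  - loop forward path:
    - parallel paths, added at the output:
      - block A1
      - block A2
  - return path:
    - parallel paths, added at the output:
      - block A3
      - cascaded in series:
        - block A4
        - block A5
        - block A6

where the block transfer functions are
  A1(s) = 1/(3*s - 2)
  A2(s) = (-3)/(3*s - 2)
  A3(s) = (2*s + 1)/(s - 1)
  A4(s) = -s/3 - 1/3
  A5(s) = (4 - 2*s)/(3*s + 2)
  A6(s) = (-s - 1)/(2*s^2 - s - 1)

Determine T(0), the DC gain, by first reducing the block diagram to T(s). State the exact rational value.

[1] parallel reduction of A1, A2, giving (-2)/(3*s - 2)
[2] reduce the series chain A4, A5, A6, giving (-2*s^3 + 6*s + 4)/(18*s^3 + 3*s^2 - 15*s - 6)
[3] add A3, (A4*A5*A6) (parallel), giving (34*s^3 + 60*s^2 + 39*s + 10)/(18*s^3 + 3*s^2 - 15*s - 6)
[4] close the feedback loop around (A1+A2), (A3+(A4*A5*A6)), giving (-36*s^3 - 6*s^2 + 30*s + 12)/(54*s^4 - 95*s^3 - 171*s^2 - 66*s - 8)
Evaluating the step-4 result (the overall T(s)) at s = 0 gives T(0) = 12/(-8) = -3/2.

Answer: -3/2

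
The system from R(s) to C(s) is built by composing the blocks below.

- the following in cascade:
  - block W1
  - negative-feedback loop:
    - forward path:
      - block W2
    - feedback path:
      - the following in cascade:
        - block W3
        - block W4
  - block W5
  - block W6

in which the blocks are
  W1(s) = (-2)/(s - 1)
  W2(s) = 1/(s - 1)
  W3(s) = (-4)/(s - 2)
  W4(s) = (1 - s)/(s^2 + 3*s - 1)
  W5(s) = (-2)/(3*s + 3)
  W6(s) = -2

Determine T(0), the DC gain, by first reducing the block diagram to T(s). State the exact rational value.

1. cascade W3, W4, giving (4*s - 4)/(s^3 + s^2 - 7*s + 2)
2. feedback reduction of W2, (W3*W4), giving (s^3 + s^2 - 7*s + 2)/(s^4 - 8*s^2 + 13*s - 6)
3. multiply W1, [W2/(1+W2*(W3*W4))], W5, W6 (series), giving (-8*s^3 - 8*s^2 + 56*s - 16)/(3*s^6 - 27*s^4 + 39*s^3 + 6*s^2 - 39*s + 18)
Evaluating the step-3 result (the overall T(s)) at s = 0 gives T(0) = -16/18 = -8/9.

Hence the answer: -8/9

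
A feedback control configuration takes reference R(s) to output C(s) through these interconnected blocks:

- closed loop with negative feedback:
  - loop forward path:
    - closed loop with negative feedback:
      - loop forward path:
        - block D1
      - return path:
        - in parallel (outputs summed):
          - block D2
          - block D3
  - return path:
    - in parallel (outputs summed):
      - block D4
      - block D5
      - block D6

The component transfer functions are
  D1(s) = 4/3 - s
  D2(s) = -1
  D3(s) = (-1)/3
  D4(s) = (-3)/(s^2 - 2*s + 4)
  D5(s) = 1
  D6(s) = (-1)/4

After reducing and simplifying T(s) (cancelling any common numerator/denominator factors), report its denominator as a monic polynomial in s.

First reduce the diagram to T(s).

Step 1 - parallel reduction of D2, D3 -> (-4)/3
Step 2 - collapse the loop (D1 forward, (D2+D3) return) -> (12 - 9*s)/(12*s - 7)
Step 3 - parallel reduction of D4, D5, D6 -> (3*s^2 - 6*s)/(4*s^2 - 8*s + 16)
Step 4 - feedback reduction of [D1/(1+D1*(D2+D3))], (D4+D5+D6) -> (-36*s^3 + 120*s^2 - 240*s + 192)/(21*s^3 - 34*s^2 + 176*s - 112)
No further cancellation is possible in the step-4 result, so that is T(s). Its denominator becomes monic after dividing by the leading coefficient 21.

Answer: s^3 - 34*s^2/21 + 176*s/21 - 16/3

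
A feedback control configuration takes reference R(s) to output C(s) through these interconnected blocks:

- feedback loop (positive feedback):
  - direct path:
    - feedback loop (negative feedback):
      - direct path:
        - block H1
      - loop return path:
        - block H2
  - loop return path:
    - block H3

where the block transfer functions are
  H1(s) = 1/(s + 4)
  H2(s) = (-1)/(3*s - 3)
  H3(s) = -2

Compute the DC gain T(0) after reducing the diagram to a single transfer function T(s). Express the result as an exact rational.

1. apply the feedback formula to H1, H2, giving (3*s - 3)/(3*s^2 + 9*s - 13)
2. feedback reduction of [H1/(1+H1*H2)], H3, giving (3*s - 3)/(3*s^2 + 15*s - 19)
Evaluating the step-2 result (the overall T(s)) at s = 0 gives T(0) = -3/(-19) = 3/19.

Final answer: 3/19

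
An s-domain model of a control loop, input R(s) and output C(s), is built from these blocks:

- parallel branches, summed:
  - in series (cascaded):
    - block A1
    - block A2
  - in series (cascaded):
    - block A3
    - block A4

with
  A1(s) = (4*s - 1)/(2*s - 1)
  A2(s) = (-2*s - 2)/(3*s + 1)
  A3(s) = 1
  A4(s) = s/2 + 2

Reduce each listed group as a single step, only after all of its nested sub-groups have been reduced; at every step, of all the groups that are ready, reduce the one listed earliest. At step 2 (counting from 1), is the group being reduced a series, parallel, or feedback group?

Answer: series

Working:
Step 1. multiply A1, A2 (series)
Step 2. series reduction of A3, A4
Step 3. reduce the parallel group (A1*A2), (A3*A4)
At step 2 the group reduced is series.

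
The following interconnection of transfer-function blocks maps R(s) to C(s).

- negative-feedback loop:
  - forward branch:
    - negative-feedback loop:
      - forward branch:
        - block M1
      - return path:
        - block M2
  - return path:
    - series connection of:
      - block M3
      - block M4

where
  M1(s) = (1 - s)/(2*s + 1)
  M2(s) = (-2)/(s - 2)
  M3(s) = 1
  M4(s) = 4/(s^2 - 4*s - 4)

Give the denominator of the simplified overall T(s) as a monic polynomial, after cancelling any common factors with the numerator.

First reduce the diagram to T(s).

Step 1: apply the feedback formula to M1, M2 gives (-s^2 + 3*s - 2)/(2*s^2 - s - 4)
Step 2: multiply M3, M4 (series) gives 4/(s^2 - 4*s - 4)
Step 3: collapse the loop ([M1/(1+M1*M2)] forward, (M3*M4) return) gives (-s^4 + 7*s^3 - 10*s^2 - 4*s + 8)/(2*s^4 - 9*s^3 - 12*s^2 + 32*s + 8)
That last expression is T(s), already simplified. Scaling its denominator by 1/2 (the reciprocal of the leading coefficient) yields the monic denominator.

Answer: s^4 - 9*s^3/2 - 6*s^2 + 16*s + 4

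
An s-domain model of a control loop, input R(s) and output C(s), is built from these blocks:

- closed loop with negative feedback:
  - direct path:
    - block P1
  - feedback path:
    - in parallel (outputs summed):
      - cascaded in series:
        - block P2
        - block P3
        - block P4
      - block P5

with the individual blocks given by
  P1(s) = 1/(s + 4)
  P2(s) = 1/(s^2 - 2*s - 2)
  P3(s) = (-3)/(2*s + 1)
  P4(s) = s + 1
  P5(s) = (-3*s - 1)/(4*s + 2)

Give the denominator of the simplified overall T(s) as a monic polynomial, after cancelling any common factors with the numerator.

1. series reduction of P2, P3, P4 = (-3*s - 3)/(2*s^3 - 3*s^2 - 6*s - 2)
2. parallel reduction of (P2*P3*P4), P5 = (-3*s^3 + 5*s^2 + 2*s - 4)/(4*s^3 - 6*s^2 - 12*s - 4)
3. apply the feedback formula to P1, ((P2*P3*P4)+P5) = (4*s^3 - 6*s^2 - 12*s - 4)/(4*s^4 + 7*s^3 - 31*s^2 - 50*s - 20)
No further cancellation is possible in the step-3 result, so that is T(s). Its denominator becomes monic after dividing by the leading coefficient 4.

Final answer: s^4 + 7*s^3/4 - 31*s^2/4 - 25*s/2 - 5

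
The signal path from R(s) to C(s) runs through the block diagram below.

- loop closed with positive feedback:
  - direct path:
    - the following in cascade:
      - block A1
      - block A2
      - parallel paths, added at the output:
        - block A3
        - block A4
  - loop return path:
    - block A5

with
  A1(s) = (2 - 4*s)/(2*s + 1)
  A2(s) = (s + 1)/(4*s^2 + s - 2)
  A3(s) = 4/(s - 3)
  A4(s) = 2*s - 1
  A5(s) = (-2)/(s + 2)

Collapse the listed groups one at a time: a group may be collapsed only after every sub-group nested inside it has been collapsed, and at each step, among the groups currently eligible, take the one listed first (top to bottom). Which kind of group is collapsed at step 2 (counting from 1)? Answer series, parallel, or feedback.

Step 1 - sum the parallel branches A3, A4
Step 2 - reduce the series chain A1, A2, (A3+A4)
Step 3 - close the feedback loop around (A1*A2*(A3+A4)), A5
The group at step 2 is a series group.

Therefore the answer is series.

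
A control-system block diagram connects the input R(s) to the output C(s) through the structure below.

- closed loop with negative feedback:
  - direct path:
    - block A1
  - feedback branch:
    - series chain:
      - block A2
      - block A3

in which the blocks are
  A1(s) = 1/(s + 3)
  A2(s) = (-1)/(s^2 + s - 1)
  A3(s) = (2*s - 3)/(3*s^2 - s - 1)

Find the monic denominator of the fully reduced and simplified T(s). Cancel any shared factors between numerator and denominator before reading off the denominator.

Answer: s^5 + 11*s^4/3 + s^3/3 - 5*s^2 - s/3 + 2

Working:
(1) multiply A2, A3 (series), giving (3 - 2*s)/(3*s^4 + 2*s^3 - 5*s^2 + 1)
(2) feedback reduction of A1, (A2*A3), giving (3*s^4 + 2*s^3 - 5*s^2 + 1)/(3*s^5 + 11*s^4 + s^3 - 15*s^2 - s + 6)
The result of step 2 is T(s) in lowest terms. Its denominator has leading coefficient 3; dividing the denominator through by 3 makes it monic.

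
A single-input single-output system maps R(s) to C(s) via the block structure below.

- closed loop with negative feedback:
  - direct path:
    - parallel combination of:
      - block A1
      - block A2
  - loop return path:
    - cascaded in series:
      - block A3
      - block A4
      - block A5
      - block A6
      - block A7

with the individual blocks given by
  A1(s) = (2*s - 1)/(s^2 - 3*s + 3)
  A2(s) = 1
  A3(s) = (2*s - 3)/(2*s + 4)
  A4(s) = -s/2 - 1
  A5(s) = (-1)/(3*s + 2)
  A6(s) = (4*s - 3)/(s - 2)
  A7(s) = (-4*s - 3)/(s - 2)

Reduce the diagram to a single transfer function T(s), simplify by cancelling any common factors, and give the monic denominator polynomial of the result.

Step 1: reduce the parallel group A1, A2: (s^2 - s + 2)/(s^2 - 3*s + 3)
Step 2: cascade A3, A4, A5, A6, A7: (-32*s^3 + 48*s^2 + 18*s - 27)/(12*s^3 - 40*s^2 + 16*s + 32)
Step 3: collapse the loop ((A1+A2) forward, (A3*A4*A5*A6*A7) return): (-12*s^5 + 52*s^4 - 80*s^3 + 64*s^2 - 64)/(20*s^5 - 4*s^4 - 78*s^3 + 85*s^2 - 15*s - 42)
No further cancellation is possible in the step-3 result, so that is T(s). Its denominator becomes monic after dividing by the leading coefficient 20.

Final answer: s^5 - s^4/5 - 39*s^3/10 + 17*s^2/4 - 3*s/4 - 21/10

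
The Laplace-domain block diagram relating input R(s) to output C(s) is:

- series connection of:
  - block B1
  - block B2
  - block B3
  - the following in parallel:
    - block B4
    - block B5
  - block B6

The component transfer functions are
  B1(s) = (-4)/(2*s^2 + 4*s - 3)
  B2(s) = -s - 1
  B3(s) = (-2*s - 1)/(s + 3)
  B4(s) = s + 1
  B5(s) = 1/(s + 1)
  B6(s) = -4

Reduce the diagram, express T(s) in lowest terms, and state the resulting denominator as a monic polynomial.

Step 1: sum the parallel branches B4, B5 = (s^2 + 2*s + 2)/(s + 1)
Step 2: combine B1, B2, B3, (B4+B5), B6 in series = (32*s^3 + 80*s^2 + 96*s + 32)/(2*s^3 + 10*s^2 + 9*s - 9)
No further cancellation is possible in the step-2 result, so that is T(s). Its denominator becomes monic after dividing by the leading coefficient 2.

Hence the answer: s^3 + 5*s^2 + 9*s/2 - 9/2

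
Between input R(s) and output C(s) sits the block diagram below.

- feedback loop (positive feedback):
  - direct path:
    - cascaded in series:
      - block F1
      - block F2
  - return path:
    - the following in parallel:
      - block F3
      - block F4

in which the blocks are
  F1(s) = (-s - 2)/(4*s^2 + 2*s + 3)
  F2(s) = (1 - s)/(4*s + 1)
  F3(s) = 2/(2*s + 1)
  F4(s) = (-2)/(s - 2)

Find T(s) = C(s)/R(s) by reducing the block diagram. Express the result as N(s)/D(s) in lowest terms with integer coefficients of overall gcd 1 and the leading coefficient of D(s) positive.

First reduce the diagram to T(s).

[1] series reduction of F1, F2: (s^2 + s - 2)/(16*s^3 + 12*s^2 + 14*s + 3)
[2] parallel reduction of F3, F4: (-2*s - 6)/(2*s^2 - 3*s - 2)
[3] apply the feedback formula to (F1*F2), (F3+F4), giving the overall T(s)

Answer: (2*s^4 - s^3 - 9*s^2 + 4*s + 4)/(32*s^5 - 24*s^4 - 38*s^3 - 52*s^2 - 35*s - 18)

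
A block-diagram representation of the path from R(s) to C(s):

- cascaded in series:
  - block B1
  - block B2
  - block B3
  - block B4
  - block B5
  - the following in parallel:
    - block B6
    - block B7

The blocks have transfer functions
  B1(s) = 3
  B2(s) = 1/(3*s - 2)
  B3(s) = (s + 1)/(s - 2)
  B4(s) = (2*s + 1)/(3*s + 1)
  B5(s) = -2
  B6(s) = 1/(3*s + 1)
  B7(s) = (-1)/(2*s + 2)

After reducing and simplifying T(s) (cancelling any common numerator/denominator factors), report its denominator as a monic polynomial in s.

Step 1 - add B6, B7 (parallel) gives (1 - s)/(6*s^2 + 8*s + 2)
Step 2 - combine B1, B2, B3, B4, B5, (B6+B7) in series gives (6*s^2 - 3*s - 3)/(27*s^4 - 54*s^3 - 9*s^2 + 16*s + 4)
No further cancellation is possible in the step-2 result, so that is T(s). Its denominator becomes monic after dividing by the leading coefficient 27.

Answer: s^4 - 2*s^3 - s^2/3 + 16*s/27 + 4/27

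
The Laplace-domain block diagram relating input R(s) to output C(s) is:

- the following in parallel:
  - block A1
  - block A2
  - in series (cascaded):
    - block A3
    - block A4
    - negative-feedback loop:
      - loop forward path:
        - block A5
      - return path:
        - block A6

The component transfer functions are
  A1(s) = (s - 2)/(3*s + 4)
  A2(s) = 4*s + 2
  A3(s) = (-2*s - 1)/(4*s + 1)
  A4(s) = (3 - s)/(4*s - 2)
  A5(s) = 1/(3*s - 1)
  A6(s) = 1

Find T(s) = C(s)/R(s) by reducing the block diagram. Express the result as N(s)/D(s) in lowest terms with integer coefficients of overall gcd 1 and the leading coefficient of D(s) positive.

Answer: (576*s^5 + 960*s^4 - 54*s^3 - 217*s^2 - 65*s - 12)/(144*s^4 + 156*s^3 - 66*s^2 - 24*s)

Working:
Step 1 - close the feedback loop around A5, A6: 1/(3*s)
Step 2 - multiply A3, A4, [A5/(1+A5*A6)] (series): (2*s^2 - 5*s - 3)/(48*s^3 - 12*s^2 - 6*s)
Step 3 - parallel reduction of A1, A2, (A3*A4*[A5/(1+A5*A6)]), giving the overall T(s)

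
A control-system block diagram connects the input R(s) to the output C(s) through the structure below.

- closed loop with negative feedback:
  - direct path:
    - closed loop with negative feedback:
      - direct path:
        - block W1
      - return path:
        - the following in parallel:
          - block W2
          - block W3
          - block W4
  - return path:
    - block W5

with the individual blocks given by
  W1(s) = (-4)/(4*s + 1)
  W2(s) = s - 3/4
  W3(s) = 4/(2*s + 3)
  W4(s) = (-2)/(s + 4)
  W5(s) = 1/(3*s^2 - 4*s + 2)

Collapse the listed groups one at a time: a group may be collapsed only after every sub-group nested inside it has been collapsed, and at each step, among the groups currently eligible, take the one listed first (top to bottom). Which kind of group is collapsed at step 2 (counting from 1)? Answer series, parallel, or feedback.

(1) sum the parallel branches W2, W3, W4
(2) close the feedback loop around W1, (W2+W3+W4)
(3) close the feedback loop around [W1/(1+W1*(W2+W3+W4))], W5
The group at step 2 is a feedback group.

Answer: feedback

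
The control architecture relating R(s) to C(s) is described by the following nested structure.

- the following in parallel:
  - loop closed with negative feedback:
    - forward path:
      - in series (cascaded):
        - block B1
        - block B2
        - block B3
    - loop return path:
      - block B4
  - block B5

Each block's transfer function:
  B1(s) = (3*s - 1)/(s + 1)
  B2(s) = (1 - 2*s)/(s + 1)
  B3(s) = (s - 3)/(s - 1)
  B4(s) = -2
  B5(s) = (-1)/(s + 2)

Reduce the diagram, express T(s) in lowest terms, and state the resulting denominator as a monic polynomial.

(1) series reduction of B1, B2, B3 = (-6*s^3 + 23*s^2 - 16*s + 3)/(s^3 + s^2 - s - 1)
(2) apply the feedback formula to (B1*B2*B3), B4 = (-6*s^3 + 23*s^2 - 16*s + 3)/(13*s^3 - 45*s^2 + 31*s - 7)
(3) sum the parallel branches [(B1*B2*B3)/(1+(B1*B2*B3)*B4)], B5 = (-6*s^4 - 2*s^3 + 75*s^2 - 60*s + 13)/(13*s^4 - 19*s^3 - 59*s^2 + 55*s - 14)
That last expression is T(s), already simplified. Scaling its denominator by 1/13 (the reciprocal of the leading coefficient) yields the monic denominator.

Answer: s^4 - 19*s^3/13 - 59*s^2/13 + 55*s/13 - 14/13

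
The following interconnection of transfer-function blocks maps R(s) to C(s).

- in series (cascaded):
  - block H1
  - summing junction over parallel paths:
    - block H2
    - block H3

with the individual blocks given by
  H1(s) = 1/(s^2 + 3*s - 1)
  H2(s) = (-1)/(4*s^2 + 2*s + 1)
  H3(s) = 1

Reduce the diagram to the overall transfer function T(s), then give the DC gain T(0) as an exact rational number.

The answer is 0.

Reasoning:
(1) combine H2, H3 in parallel: (4*s^2 + 2*s)/(4*s^2 + 2*s + 1)
(2) multiply H1, (H2+H3) (series): (4*s^2 + 2*s)/(4*s^4 + 14*s^3 + 3*s^2 + s - 1)
Evaluating the step-2 result (the overall T(s)) at s = 0 gives T(0) = 0/(-1) = 0.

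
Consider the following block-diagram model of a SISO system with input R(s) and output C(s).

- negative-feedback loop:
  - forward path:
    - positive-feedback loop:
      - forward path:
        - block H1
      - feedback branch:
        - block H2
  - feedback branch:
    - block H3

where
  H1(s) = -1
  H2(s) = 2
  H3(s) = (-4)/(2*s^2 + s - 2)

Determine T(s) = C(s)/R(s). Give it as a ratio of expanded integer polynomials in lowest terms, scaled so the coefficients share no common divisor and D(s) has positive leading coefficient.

Answer: (-2*s^2 - s + 2)/(6*s^2 + 3*s - 2)

Working:
1. reduce the feedback loop with forward H1 and return H2 = (-1)/3
2. collapse the loop ([H1/(1-H1*H2)] forward, H3 return), giving the overall T(s)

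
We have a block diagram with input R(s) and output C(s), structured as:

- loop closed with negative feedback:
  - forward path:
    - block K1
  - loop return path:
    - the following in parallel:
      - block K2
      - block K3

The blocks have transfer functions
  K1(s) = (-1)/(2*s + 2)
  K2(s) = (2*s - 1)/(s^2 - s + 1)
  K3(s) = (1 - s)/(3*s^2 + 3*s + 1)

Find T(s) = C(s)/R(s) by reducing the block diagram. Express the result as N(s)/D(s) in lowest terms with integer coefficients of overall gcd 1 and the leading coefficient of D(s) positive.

Step 1 - combine K2, K3 in parallel, giving (5*s^3 + 5*s^2 - 3*s)/(3*s^4 + s^2 + 2*s + 1)
Step 2 - close the feedback loop around K1, (K2+K3), giving the overall T(s)

Therefore the answer is (-3*s^4 - s^2 - 2*s - 1)/(6*s^5 + 6*s^4 - 3*s^3 + s^2 + 9*s + 2).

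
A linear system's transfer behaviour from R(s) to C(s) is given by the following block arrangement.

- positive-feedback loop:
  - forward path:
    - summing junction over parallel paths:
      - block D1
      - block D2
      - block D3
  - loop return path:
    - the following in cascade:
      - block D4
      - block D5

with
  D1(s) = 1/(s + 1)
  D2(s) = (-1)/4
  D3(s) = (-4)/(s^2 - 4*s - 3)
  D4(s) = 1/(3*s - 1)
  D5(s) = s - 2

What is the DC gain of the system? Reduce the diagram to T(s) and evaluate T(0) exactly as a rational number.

Answer: -25/38

Working:
[1] reduce the parallel group D1, D2, D3 gives (-s^3 + 7*s^2 - 25*s - 25)/(4*s^3 - 12*s^2 - 28*s - 12)
[2] reduce the series chain D4, D5 gives (s - 2)/(3*s - 1)
[3] feedback reduction of (D1+D2+D3), (D4*D5) gives (-3*s^4 + 22*s^3 - 82*s^2 - 50*s + 25)/(13*s^4 - 49*s^3 - 33*s^2 - 33*s - 38)
Evaluating the step-3 result (the overall T(s)) at s = 0 gives T(0) = 25/(-38) = -25/38.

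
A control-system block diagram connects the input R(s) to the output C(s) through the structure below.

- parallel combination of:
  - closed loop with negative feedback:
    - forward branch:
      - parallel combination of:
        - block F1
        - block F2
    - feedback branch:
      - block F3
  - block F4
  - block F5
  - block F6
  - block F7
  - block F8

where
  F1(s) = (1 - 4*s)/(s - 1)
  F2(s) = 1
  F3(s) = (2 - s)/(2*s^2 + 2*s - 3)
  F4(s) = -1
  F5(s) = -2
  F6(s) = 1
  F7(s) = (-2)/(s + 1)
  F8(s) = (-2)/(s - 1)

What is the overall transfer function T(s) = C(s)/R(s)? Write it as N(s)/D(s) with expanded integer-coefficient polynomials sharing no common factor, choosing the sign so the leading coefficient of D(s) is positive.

The answer is (-10*s^5 - 20*s^4 + 29*s^3 + 50*s^2 - 43*s + 6)/(2*s^5 + 3*s^4 - 13*s^3 + 11*s - 3).

Reasoning:
Step 1 - reduce the parallel group F1, F2; result (-3*s)/(s - 1)
Step 2 - collapse the loop ((F1+F2) forward, F3 return); result (-6*s^3 - 6*s^2 + 9*s)/(2*s^3 + 3*s^2 - 11*s + 3)
Step 3 - combine [(F1+F2)/(1+(F1+F2)*F3)], F4, F5, F6, F7, F8 in parallel; the result is T(s) itself (integer coefficients, no common factor, positive leading denominator coefficient)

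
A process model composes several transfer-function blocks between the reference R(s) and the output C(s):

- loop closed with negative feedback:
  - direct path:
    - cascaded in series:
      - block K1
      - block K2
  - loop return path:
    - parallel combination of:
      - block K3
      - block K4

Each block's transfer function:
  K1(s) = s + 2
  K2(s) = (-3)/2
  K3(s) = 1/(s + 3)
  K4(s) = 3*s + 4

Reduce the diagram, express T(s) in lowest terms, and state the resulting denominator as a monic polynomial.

Reducing step by step:

(1) reduce the series chain K1, K2, giving -3*s/2 - 3
(2) combine K3, K4 in parallel, giving (3*s^2 + 13*s + 13)/(s + 3)
(3) feedback reduction of (K1*K2), (K3+K4), giving (3*s^2 + 15*s + 18)/(9*s^3 + 57*s^2 + 115*s + 72)
That last expression is T(s), already simplified. Scaling its denominator by 1/9 (the reciprocal of the leading coefficient) yields the monic denominator.

Answer: s^3 + 19*s^2/3 + 115*s/9 + 8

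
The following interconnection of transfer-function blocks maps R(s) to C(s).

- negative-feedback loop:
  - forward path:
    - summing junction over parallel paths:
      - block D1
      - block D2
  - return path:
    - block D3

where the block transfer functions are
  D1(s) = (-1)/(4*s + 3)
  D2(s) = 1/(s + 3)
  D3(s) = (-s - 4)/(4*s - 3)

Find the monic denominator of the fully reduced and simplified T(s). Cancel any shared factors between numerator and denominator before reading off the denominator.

The answer is s^3 + 45*s^2/16 - 21*s/16 - 27/16.

Reasoning:
1. reduce the parallel group D1, D2: (3*s)/(4*s^2 + 15*s + 9)
2. reduce the feedback loop with forward (D1+D2) and return D3: (12*s^2 - 9*s)/(16*s^3 + 45*s^2 - 21*s - 27)
Step 2 gives the fully reduced T(s), with no common factor left to cancel. The denominator's leading coefficient is 16, so divide each of its coefficients by 16 to get the monic form.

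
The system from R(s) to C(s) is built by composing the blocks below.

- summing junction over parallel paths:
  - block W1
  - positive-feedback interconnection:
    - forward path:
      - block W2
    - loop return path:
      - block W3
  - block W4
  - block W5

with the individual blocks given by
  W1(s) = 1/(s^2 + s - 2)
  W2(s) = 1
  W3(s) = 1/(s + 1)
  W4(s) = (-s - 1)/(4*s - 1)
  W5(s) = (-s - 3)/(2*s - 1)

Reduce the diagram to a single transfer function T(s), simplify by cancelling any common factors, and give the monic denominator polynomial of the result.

Reducing step by step:

1. apply the feedback formula to W2, W3 -> (s + 1)/s
2. sum the parallel branches W1, [W2/(1-W2*W3)], W4, W5 -> (2*s^5 - 8*s^4 - 7*s^3 + 14*s^2 + 4*s - 2)/(8*s^5 + 2*s^4 - 21*s^3 + 13*s^2 - 2*s)
T(s) is the step-2 result (common factors already cancelled). Leading coefficient of the denominator: 8. Divide through by 8 for the monic polynomial.

Answer: s^5 + s^4/4 - 21*s^3/8 + 13*s^2/8 - s/4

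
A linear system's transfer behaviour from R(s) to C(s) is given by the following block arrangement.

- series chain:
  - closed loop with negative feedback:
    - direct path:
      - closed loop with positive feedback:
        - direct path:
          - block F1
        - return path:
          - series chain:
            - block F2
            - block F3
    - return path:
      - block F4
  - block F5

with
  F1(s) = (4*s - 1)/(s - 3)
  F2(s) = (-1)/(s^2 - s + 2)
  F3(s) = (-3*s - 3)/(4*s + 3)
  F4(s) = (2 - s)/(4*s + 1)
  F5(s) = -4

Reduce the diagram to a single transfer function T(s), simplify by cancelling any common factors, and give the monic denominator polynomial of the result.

(1) combine F2, F3 in series: (3*s + 3)/(4*s^3 - s^2 + 5*s + 6)
(2) close the feedback loop around F1, (F2*F3): (16*s^4 - 8*s^3 + 21*s^2 + 19*s - 6)/(4*s^4 - 13*s^3 - 4*s^2 - 18*s - 15)
(3) apply the feedback formula to [F1/(1-F1*(F2*F3))], F4: (-64*s^5 + 16*s^4 - 76*s^3 - 97*s^2 + 5*s + 6)/(8*s^4 + 66*s^3 + 53*s^2 + 34*s + 27)
(4) reduce the series chain [[F1/(1-F1*(F2*F3))]/(1+[F1/(1-F1*(F2*F3))]*F4)], F5: (256*s^5 - 64*s^4 + 304*s^3 + 388*s^2 - 20*s - 24)/(8*s^4 + 66*s^3 + 53*s^2 + 34*s + 27)
Step 4 gives the fully reduced T(s), with no common factor left to cancel. The denominator's leading coefficient is 8, so divide each of its coefficients by 8 to get the monic form.

Therefore the answer is s^4 + 33*s^3/4 + 53*s^2/8 + 17*s/4 + 27/8.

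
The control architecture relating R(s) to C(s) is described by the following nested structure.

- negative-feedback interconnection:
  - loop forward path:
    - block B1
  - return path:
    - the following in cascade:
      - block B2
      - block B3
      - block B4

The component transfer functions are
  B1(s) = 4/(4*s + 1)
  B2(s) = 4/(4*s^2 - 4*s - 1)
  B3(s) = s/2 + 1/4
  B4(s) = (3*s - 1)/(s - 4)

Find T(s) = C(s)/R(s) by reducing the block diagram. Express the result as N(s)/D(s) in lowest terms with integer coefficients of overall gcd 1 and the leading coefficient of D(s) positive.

[1] reduce the series chain B2, B3, B4 = (6*s^2 + s - 1)/(4*s^3 - 20*s^2 + 15*s + 4)
[2] apply the feedback formula to B1, (B2*B3*B4), giving the overall T(s)

Therefore the answer is (16*s^3 - 80*s^2 + 60*s + 16)/(16*s^4 - 76*s^3 + 64*s^2 + 35*s).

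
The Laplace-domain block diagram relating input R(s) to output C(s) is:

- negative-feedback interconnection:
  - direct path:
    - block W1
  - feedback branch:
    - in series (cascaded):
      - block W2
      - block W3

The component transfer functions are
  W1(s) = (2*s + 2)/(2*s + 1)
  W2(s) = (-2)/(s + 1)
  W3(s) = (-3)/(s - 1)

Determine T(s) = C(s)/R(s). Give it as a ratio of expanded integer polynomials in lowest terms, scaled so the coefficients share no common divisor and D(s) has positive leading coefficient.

First reduce the diagram to T(s).

[1] multiply W2, W3 (series): 6/(s^2 - 1)
[2] collapse the loop (W1 forward, (W2*W3) return); the result is T(s) itself (integer coefficients, no common factor, positive leading denominator coefficient)

Answer: (2*s^2 - 2)/(2*s^2 - s + 11)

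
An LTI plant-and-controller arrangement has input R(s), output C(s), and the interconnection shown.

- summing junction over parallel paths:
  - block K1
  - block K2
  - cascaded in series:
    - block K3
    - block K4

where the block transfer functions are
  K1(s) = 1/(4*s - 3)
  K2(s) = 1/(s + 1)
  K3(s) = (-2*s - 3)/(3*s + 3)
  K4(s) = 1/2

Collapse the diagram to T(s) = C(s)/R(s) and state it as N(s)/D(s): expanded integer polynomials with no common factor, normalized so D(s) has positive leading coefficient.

Answer: (-8*s^2 + 24*s - 3)/(24*s^2 + 6*s - 18)

Working:
Step 1 - combine K3, K4 in series, giving (-2*s - 3)/(6*s + 6)
Step 2 - reduce the parallel group K1, K2, (K3*K4), giving the overall T(s)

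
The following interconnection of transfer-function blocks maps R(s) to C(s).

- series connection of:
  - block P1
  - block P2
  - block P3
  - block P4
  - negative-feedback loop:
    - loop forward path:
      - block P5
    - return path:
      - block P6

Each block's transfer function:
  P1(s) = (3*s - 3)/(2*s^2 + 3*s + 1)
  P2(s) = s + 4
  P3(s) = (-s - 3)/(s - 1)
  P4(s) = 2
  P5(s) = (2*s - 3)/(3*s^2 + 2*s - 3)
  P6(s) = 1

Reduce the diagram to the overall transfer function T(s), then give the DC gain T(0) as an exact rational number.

Step 1: close the feedback loop around P5, P6: (2*s - 3)/(3*s^2 + 4*s - 6)
Step 2: combine P1, P2, P3, P4, [P5/(1+P5*P6)] in series: (-12*s^3 - 66*s^2 - 18*s + 216)/(6*s^4 + 17*s^3 + 3*s^2 - 14*s - 6)
Evaluating the step-2 result (the overall T(s)) at s = 0 gives T(0) = 216/(-6) = -36.

Therefore the answer is -36.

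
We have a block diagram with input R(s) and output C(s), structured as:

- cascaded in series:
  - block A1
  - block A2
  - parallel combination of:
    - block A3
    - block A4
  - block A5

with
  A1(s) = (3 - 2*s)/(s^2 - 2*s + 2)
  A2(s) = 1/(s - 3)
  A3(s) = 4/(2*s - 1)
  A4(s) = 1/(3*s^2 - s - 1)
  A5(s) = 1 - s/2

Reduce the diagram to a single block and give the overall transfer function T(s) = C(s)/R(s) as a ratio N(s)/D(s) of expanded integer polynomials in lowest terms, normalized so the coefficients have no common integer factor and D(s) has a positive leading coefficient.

Reducing step by step:

(1) combine A3, A4 in parallel, giving (12*s^2 - 2*s - 5)/(6*s^3 - 5*s^2 - s + 1)
(2) combine A1, A2, (A3+A4), A5 in series - this is the overall T(s), already in the required normalized form

Answer: (24*s^4 - 88*s^3 + 76*s^2 + 23*s - 30)/(12*s^6 - 70*s^5 + 144*s^4 - 140*s^3 + 34*s^2 + 28*s - 12)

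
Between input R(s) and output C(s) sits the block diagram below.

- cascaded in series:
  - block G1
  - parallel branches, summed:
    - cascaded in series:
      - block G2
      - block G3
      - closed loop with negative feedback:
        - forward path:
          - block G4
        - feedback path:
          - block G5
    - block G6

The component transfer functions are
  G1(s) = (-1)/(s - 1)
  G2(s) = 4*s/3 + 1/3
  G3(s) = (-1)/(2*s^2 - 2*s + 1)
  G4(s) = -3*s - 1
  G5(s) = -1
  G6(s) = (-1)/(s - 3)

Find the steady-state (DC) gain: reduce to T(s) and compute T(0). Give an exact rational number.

1. close the feedback loop around G4, G5 -> (-3*s - 1)/(3*s + 2)
2. series reduction of G2, G3, [G4/(1+G4*G5)] -> (12*s^2 + 7*s + 1)/(18*s^3 - 6*s^2 - 3*s + 6)
3. add (G2*G3*[G4/(1+G4*G5)]), G6 (parallel) -> (-6*s^3 - 23*s^2 - 17*s - 9)/(18*s^4 - 60*s^3 + 15*s^2 + 15*s - 18)
4. cascade G1, ((G2*G3*[G4/(1+G4*G5)])+G6) -> (6*s^3 + 23*s^2 + 17*s + 9)/(18*s^5 - 78*s^4 + 75*s^3 - 33*s + 18)
The step-4 result is T(s). Setting s = 0: T(0) = 9/18 = 1/2.

Final answer: 1/2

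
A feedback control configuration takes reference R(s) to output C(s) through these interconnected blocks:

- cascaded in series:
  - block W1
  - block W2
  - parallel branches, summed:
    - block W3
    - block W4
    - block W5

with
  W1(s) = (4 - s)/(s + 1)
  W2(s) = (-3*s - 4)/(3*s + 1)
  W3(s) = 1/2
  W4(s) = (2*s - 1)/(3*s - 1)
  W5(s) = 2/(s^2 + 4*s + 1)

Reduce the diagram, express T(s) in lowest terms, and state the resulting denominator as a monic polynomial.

Step 1: reduce the parallel group W3, W4, W5 gives (7*s^3 + 25*s^2 + 7*s - 7)/(6*s^3 + 22*s^2 - 2*s - 2)
Step 2: multiply W1, W2, (W3+W4+W5) (series) gives (21*s^5 + 19*s^4 - 291*s^3 - 477*s^2 - 56*s + 112)/(18*s^5 + 90*s^4 + 88*s^3 + 8*s^2 - 10*s - 2)
Step 2 gives the fully reduced T(s), with no common factor left to cancel. The denominator's leading coefficient is 18, so divide each of its coefficients by 18 to get the monic form.

Answer: s^5 + 5*s^4 + 44*s^3/9 + 4*s^2/9 - 5*s/9 - 1/9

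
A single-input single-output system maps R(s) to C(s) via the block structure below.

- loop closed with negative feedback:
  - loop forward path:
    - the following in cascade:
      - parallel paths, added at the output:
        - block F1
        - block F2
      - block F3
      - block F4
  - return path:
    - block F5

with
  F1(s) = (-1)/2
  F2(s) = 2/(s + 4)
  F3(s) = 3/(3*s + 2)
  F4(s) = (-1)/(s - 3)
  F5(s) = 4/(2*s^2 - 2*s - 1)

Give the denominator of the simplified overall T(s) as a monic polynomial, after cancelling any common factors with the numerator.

[1] reduce the parallel group F1, F2 -> (-s)/(2*s + 8)
[2] reduce the series chain (F1+F2), F3, F4 -> (3*s)/(6*s^3 + 10*s^2 - 68*s - 48)
[3] apply the feedback formula to ((F1+F2)*F3*F4), F5 -> (6*s^3 - 6*s^2 - 3*s)/(12*s^5 + 8*s^4 - 162*s^3 + 30*s^2 + 176*s + 48)
The result of step 3 is T(s) in lowest terms. Its denominator has leading coefficient 12; dividing the denominator through by 12 makes it monic.

Hence the answer: s^5 + 2*s^4/3 - 27*s^3/2 + 5*s^2/2 + 44*s/3 + 4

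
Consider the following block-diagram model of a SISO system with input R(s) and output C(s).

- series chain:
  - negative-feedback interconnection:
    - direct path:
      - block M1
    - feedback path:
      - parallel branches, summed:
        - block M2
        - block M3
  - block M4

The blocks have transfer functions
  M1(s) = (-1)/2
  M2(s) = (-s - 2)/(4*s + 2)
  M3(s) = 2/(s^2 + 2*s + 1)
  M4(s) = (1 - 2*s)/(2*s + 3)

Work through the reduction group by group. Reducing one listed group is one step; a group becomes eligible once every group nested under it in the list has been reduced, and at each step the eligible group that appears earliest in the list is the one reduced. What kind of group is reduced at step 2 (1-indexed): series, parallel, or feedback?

Answer: feedback

Working:
1. combine M2, M3 in parallel
2. close the feedback loop around M1, (M2+M3)
3. reduce the series chain [M1/(1+M1*(M2+M3))], M4
The group at step 2 is a feedback group.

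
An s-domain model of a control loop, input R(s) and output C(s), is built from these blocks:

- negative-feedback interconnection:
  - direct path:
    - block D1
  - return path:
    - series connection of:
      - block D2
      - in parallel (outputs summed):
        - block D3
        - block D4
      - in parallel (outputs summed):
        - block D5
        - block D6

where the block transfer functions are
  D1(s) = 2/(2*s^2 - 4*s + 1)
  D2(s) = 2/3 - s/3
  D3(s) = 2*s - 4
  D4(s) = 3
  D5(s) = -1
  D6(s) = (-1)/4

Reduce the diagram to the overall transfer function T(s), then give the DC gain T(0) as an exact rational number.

The answer is 3/4.

Reasoning:
Step 1: parallel reduction of D3, D4, giving 2*s - 1
Step 2: parallel reduction of D5, D6, giving (-5)/4
Step 3: combine D2, (D3+D4), (D5+D6) in series, giving 5*s^2/6 - 25*s/12 + 5/6
Step 4: feedback reduction of D1, (D2*(D3+D4)*(D5+D6)), giving 12/(22*s^2 - 49*s + 16)
That last expression is T(s); at s = 0 only the constant terms survive, so T(0) = 12/16 = 3/4.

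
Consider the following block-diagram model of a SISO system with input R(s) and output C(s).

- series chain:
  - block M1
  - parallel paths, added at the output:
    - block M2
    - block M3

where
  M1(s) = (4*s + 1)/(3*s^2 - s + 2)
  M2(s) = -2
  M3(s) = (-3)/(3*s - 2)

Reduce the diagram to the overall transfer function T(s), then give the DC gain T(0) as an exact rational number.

The answer is -1/4.

Reasoning:
Step 1: combine M2, M3 in parallel gives (1 - 6*s)/(3*s - 2)
Step 2: multiply M1, (M2+M3) (series) gives (-24*s^2 - 2*s + 1)/(9*s^3 - 9*s^2 + 8*s - 4)
Evaluating the step-2 result (the overall T(s)) at s = 0 gives T(0) = 1/(-4) = -1/4.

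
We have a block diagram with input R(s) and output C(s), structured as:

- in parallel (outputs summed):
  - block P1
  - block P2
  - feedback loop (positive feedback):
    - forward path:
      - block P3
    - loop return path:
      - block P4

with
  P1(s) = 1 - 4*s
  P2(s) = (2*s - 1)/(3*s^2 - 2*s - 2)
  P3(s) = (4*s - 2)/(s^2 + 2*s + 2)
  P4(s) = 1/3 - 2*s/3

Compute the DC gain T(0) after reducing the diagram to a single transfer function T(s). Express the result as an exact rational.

(1) close the feedback loop around P3, P4 -> (12*s - 6)/(11*s^2 - 2*s + 8)
(2) add P1, P2, [P3/(1-P3*P4)] (parallel) -> (-132*s^5 + 145*s^4 + 6*s^3 - 3*s^2 + 58*s - 12)/(33*s^4 - 28*s^3 + 6*s^2 - 12*s - 16)
The step-2 result is T(s). Setting s = 0: T(0) = -12/(-16) = 3/4.

Answer: 3/4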